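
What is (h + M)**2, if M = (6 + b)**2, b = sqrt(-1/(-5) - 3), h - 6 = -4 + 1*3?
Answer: 26401/25 + 4584*I*sqrt(70)/25 ≈ 1056.0 + 1534.1*I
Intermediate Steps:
h = 5 (h = 6 + (-4 + 1*3) = 6 + (-4 + 3) = 6 - 1 = 5)
b = I*sqrt(70)/5 (b = sqrt(-1*(-1/5) - 3) = sqrt(1/5 - 3) = sqrt(-14/5) = I*sqrt(70)/5 ≈ 1.6733*I)
M = (6 + I*sqrt(70)/5)**2 ≈ 33.2 + 20.08*I
(h + M)**2 = (5 + (30 + I*sqrt(70))**2/25)**2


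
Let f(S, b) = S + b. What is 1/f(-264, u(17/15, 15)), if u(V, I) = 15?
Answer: -1/249 ≈ -0.0040161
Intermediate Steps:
1/f(-264, u(17/15, 15)) = 1/(-264 + 15) = 1/(-249) = -1/249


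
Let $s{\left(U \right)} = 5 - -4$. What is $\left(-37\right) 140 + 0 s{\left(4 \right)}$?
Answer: $-5180$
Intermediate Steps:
$s{\left(U \right)} = 9$ ($s{\left(U \right)} = 5 + 4 = 9$)
$\left(-37\right) 140 + 0 s{\left(4 \right)} = \left(-37\right) 140 + 0 \cdot 9 = -5180 + 0 = -5180$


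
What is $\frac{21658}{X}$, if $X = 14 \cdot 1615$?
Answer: $\frac{91}{95} \approx 0.95789$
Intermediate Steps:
$X = 22610$
$\frac{21658}{X} = \frac{21658}{22610} = 21658 \cdot \frac{1}{22610} = \frac{91}{95}$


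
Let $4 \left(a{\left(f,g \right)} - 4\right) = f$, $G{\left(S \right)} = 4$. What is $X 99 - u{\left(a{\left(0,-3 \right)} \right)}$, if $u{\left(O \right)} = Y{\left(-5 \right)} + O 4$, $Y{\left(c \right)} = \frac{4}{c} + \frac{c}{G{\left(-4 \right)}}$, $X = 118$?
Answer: $\frac{233361}{20} \approx 11668.0$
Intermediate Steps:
$Y{\left(c \right)} = \frac{4}{c} + \frac{c}{4}$
$a{\left(f,g \right)} = 4 + \frac{f}{4}$
$u{\left(O \right)} = - \frac{41}{20} + 4 O$ ($u{\left(O \right)} = \left(\frac{4}{-5} + \frac{1}{4} \left(-5\right)\right) + O 4 = \left(4 \left(- \frac{1}{5}\right) - \frac{5}{4}\right) + 4 O = \left(- \frac{4}{5} - \frac{5}{4}\right) + 4 O = - \frac{41}{20} + 4 O$)
$X 99 - u{\left(a{\left(0,-3 \right)} \right)} = 118 \cdot 99 - \left(- \frac{41}{20} + 4 \left(4 + \frac{1}{4} \cdot 0\right)\right) = 11682 - \left(- \frac{41}{20} + 4 \left(4 + 0\right)\right) = 11682 - \left(- \frac{41}{20} + 4 \cdot 4\right) = 11682 - \left(- \frac{41}{20} + 16\right) = 11682 - \frac{279}{20} = \frac{233361}{20}$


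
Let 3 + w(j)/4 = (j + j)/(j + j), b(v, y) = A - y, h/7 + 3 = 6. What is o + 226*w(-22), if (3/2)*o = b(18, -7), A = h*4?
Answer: -5242/3 ≈ -1747.3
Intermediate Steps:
h = 21 (h = -21 + 7*6 = -21 + 42 = 21)
A = 84 (A = 21*4 = 84)
b(v, y) = 84 - y
o = 182/3 (o = 2*(84 - 1*(-7))/3 = 2*(84 + 7)/3 = (2/3)*91 = 182/3 ≈ 60.667)
w(j) = -8 (w(j) = -12 + 4*((j + j)/(j + j)) = -12 + 4*((2*j)/((2*j))) = -12 + 4*((2*j)*(1/(2*j))) = -12 + 4*1 = -12 + 4 = -8)
o + 226*w(-22) = 182/3 + 226*(-8) = 182/3 - 1808 = -5242/3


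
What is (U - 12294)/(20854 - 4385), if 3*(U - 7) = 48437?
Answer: 11576/49407 ≈ 0.23430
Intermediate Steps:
U = 48458/3 (U = 7 + (1/3)*48437 = 7 + 48437/3 = 48458/3 ≈ 16153.)
(U - 12294)/(20854 - 4385) = (48458/3 - 12294)/(20854 - 4385) = (11576/3)/16469 = (11576/3)*(1/16469) = 11576/49407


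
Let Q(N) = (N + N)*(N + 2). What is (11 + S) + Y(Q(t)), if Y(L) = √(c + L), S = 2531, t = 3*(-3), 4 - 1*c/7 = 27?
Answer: 2542 + I*√35 ≈ 2542.0 + 5.9161*I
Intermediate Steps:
c = -161 (c = 28 - 7*27 = 28 - 189 = -161)
t = -9
Q(N) = 2*N*(2 + N) (Q(N) = (2*N)*(2 + N) = 2*N*(2 + N))
Y(L) = √(-161 + L)
(11 + S) + Y(Q(t)) = (11 + 2531) + √(-161 + 2*(-9)*(2 - 9)) = 2542 + √(-161 + 2*(-9)*(-7)) = 2542 + √(-161 + 126) = 2542 + √(-35) = 2542 + I*√35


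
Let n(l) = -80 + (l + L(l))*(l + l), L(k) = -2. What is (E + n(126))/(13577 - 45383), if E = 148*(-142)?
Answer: -188/589 ≈ -0.31919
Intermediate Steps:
E = -21016
n(l) = -80 + 2*l*(-2 + l) (n(l) = -80 + (l - 2)*(l + l) = -80 + (-2 + l)*(2*l) = -80 + 2*l*(-2 + l))
(E + n(126))/(13577 - 45383) = (-21016 + (-80 - 4*126 + 2*126²))/(13577 - 45383) = (-21016 + (-80 - 504 + 2*15876))/(-31806) = (-21016 + (-80 - 504 + 31752))*(-1/31806) = (-21016 + 31168)*(-1/31806) = 10152*(-1/31806) = -188/589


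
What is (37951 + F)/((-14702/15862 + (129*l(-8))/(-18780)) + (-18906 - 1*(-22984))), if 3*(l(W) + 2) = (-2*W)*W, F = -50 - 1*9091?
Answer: 2145540912900/303651006341 ≈ 7.0658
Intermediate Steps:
F = -9141 (F = -50 - 9091 = -9141)
l(W) = -2 - 2*W²/3 (l(W) = -2 + ((-2*W)*W)/3 = -2 + (-2*W²)/3 = -2 - 2*W²/3)
(37951 + F)/((-14702/15862 + (129*l(-8))/(-18780)) + (-18906 - 1*(-22984))) = (37951 - 9141)/((-14702/15862 + (129*(-2 - ⅔*(-8)²))/(-18780)) + (-18906 - 1*(-22984))) = 28810/((-14702*1/15862 + (129*(-2 - ⅔*64))*(-1/18780)) + (-18906 + 22984)) = 28810/((-7351/7931 + (129*(-2 - 128/3))*(-1/18780)) + 4078) = 28810/((-7351/7931 + (129*(-134/3))*(-1/18780)) + 4078) = 28810/((-7351/7931 - 5762*(-1/18780)) + 4078) = 28810/((-7351/7931 + 2881/9390) + 4078) = 28810/(-46176679/74472090 + 4078) = 28810/(303651006341/74472090) = 28810*(74472090/303651006341) = 2145540912900/303651006341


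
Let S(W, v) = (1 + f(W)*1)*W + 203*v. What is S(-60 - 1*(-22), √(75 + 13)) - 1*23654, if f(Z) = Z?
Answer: -22248 + 406*√22 ≈ -20344.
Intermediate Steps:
S(W, v) = 203*v + W*(1 + W) (S(W, v) = (1 + W*1)*W + 203*v = (1 + W)*W + 203*v = W*(1 + W) + 203*v = 203*v + W*(1 + W))
S(-60 - 1*(-22), √(75 + 13)) - 1*23654 = ((-60 - 1*(-22)) + (-60 - 1*(-22))² + 203*√(75 + 13)) - 1*23654 = ((-60 + 22) + (-60 + 22)² + 203*√88) - 23654 = (-38 + (-38)² + 203*(2*√22)) - 23654 = (-38 + 1444 + 406*√22) - 23654 = (1406 + 406*√22) - 23654 = -22248 + 406*√22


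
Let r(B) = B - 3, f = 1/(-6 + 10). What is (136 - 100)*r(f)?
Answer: -99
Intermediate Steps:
f = ¼ (f = 1/4 = ¼ ≈ 0.25000)
r(B) = -3 + B
(136 - 100)*r(f) = (136 - 100)*(-3 + ¼) = 36*(-11/4) = -99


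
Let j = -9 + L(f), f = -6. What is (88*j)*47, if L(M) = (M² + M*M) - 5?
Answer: 239888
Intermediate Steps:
L(M) = -5 + 2*M² (L(M) = (M² + M²) - 5 = 2*M² - 5 = -5 + 2*M²)
j = 58 (j = -9 + (-5 + 2*(-6)²) = -9 + (-5 + 2*36) = -9 + (-5 + 72) = -9 + 67 = 58)
(88*j)*47 = (88*58)*47 = 5104*47 = 239888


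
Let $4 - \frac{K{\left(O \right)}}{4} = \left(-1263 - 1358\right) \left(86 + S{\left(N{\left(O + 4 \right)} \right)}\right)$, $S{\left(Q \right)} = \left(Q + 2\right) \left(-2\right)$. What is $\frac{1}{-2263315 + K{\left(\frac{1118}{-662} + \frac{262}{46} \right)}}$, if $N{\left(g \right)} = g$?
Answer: $- \frac{7613}{11963815951} \approx -6.3634 \cdot 10^{-7}$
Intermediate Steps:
$S{\left(Q \right)} = -4 - 2 Q$ ($S{\left(Q \right)} = \left(2 + Q\right) \left(-2\right) = -4 - 2 Q$)
$K{\left(O \right)} = 775832 - 20968 O$ ($K{\left(O \right)} = 16 - 4 \left(-1263 - 1358\right) \left(86 - \left(4 + 2 \left(O + 4\right)\right)\right) = 16 - 4 \left(- 2621 \left(86 - \left(4 + 2 \left(4 + O\right)\right)\right)\right) = 16 - 4 \left(- 2621 \left(86 - \left(12 + 2 O\right)\right)\right) = 16 - 4 \left(- 2621 \left(74 - 2 O\right)\right) = 16 - 4 \left(-193954 + 5242 O\right) = 16 - \left(-775816 + 20968 O\right) = 775832 - 20968 O$)
$\frac{1}{-2263315 + K{\left(\frac{1118}{-662} + \frac{262}{46} \right)}} = \frac{1}{-2263315 + \left(775832 - 20968 \left(\frac{1118}{-662} + \frac{262}{46}\right)\right)} = \frac{1}{-2263315 + \left(775832 - 20968 \left(1118 \left(- \frac{1}{662}\right) + 262 \cdot \frac{1}{46}\right)\right)} = \frac{1}{-2263315 + \left(775832 - 20968 \left(- \frac{559}{331} + \frac{131}{23}\right)\right)} = \frac{1}{-2263315 + \left(775832 - \frac{639607872}{7613}\right)} = \frac{1}{-2263315 + \frac{5266801144}{7613}} = \frac{1}{- \frac{11963815951}{7613}} = - \frac{7613}{11963815951}$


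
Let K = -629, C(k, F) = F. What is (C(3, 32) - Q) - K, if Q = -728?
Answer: 1389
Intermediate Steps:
(C(3, 32) - Q) - K = (32 - 1*(-728)) - 1*(-629) = (32 + 728) + 629 = 760 + 629 = 1389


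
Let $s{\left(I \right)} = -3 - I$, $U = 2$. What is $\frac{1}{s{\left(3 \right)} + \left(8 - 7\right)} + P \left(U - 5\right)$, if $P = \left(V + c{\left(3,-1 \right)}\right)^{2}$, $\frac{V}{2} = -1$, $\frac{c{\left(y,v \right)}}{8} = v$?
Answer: $- \frac{1501}{5} \approx -300.2$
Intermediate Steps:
$c{\left(y,v \right)} = 8 v$
$V = -2$ ($V = 2 \left(-1\right) = -2$)
$P = 100$ ($P = \left(-2 + 8 \left(-1\right)\right)^{2} = \left(-2 - 8\right)^{2} = \left(-10\right)^{2} = 100$)
$\frac{1}{s{\left(3 \right)} + \left(8 - 7\right)} + P \left(U - 5\right) = \frac{1}{\left(-3 - 3\right) + \left(8 - 7\right)} + 100 \left(2 - 5\right) = \frac{1}{\left(-3 - 3\right) + 1} + 100 \left(-3\right) = \frac{1}{-6 + 1} - 300 = \frac{1}{-5} - 300 = - \frac{1}{5} - 300 = - \frac{1501}{5}$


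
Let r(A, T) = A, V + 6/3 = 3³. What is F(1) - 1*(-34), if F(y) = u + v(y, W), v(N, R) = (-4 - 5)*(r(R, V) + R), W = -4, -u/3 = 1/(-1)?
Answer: 109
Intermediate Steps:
V = 25 (V = -2 + 3³ = -2 + 27 = 25)
u = 3 (u = -3/(-1) = -3*(-1) = 3)
v(N, R) = -18*R (v(N, R) = (-4 - 5)*(R + R) = -18*R)
F(y) = 75 (F(y) = 3 - 18*(-4) = 3 + 72 = 75)
F(1) - 1*(-34) = 75 - 1*(-34) = 75 + 34 = 109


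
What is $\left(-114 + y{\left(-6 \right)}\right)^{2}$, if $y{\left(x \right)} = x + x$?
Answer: $15876$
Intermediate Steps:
$y{\left(x \right)} = 2 x$
$\left(-114 + y{\left(-6 \right)}\right)^{2} = \left(-114 + 2 \left(-6\right)\right)^{2} = \left(-114 - 12\right)^{2} = \left(-126\right)^{2} = 15876$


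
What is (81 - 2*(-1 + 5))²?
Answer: 5329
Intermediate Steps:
(81 - 2*(-1 + 5))² = (81 - 2*4)² = (81 - 8)² = 73² = 5329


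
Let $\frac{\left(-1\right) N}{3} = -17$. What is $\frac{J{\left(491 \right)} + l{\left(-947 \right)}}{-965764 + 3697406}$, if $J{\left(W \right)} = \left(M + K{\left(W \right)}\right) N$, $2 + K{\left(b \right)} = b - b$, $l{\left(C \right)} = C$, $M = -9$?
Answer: $- \frac{754}{1365821} \approx -0.00055205$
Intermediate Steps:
$N = 51$ ($N = \left(-3\right) \left(-17\right) = 51$)
$K{\left(b \right)} = -2$ ($K{\left(b \right)} = -2 + \left(b - b\right) = -2 + 0 = -2$)
$J{\left(W \right)} = -561$ ($J{\left(W \right)} = \left(-9 - 2\right) 51 = \left(-11\right) 51 = -561$)
$\frac{J{\left(491 \right)} + l{\left(-947 \right)}}{-965764 + 3697406} = \frac{-561 - 947}{-965764 + 3697406} = - \frac{1508}{2731642} = \left(-1508\right) \frac{1}{2731642} = - \frac{754}{1365821}$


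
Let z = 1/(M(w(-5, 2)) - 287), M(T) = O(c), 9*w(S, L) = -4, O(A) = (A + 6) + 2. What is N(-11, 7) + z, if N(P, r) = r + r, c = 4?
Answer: 3849/275 ≈ 13.996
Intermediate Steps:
O(A) = 8 + A (O(A) = (6 + A) + 2 = 8 + A)
w(S, L) = -4/9 (w(S, L) = (⅑)*(-4) = -4/9)
M(T) = 12 (M(T) = 8 + 4 = 12)
N(P, r) = 2*r
z = -1/275 (z = 1/(12 - 287) = 1/(-275) = -1/275 ≈ -0.0036364)
N(-11, 7) + z = 2*7 - 1/275 = 14 - 1/275 = 3849/275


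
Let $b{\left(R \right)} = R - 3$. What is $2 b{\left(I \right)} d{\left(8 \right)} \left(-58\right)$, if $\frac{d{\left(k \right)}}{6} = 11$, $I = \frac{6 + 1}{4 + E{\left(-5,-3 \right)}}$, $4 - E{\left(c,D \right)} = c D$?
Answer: $30624$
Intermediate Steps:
$E{\left(c,D \right)} = 4 - D c$ ($E{\left(c,D \right)} = 4 - c D = 4 - D c$)
$I = -1$ ($I = \frac{6 + 1}{4 + \left(4 - \left(-3\right) \left(-5\right)\right)} = \frac{7}{4 + \left(4 - 15\right)} = \frac{7}{4 - 11} = \frac{7}{-7} = 7 \left(- \frac{1}{7}\right) = -1$)
$b{\left(R \right)} = -3 + R$
$d{\left(k \right)} = 66$ ($d{\left(k \right)} = 6 \cdot 11 = 66$)
$2 b{\left(I \right)} d{\left(8 \right)} \left(-58\right) = 2 \left(-3 - 1\right) 66 \left(-58\right) = 2 \left(-4\right) 66 \left(-58\right) = \left(-8\right) 66 \left(-58\right) = \left(-528\right) \left(-58\right) = 30624$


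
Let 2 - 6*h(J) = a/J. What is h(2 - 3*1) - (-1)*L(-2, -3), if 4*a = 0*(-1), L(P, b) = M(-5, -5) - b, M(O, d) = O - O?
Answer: 10/3 ≈ 3.3333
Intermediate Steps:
M(O, d) = 0
L(P, b) = -b (L(P, b) = 0 - b = -b)
a = 0 (a = (0*(-1))/4 = (¼)*0 = 0)
h(J) = ⅓ (h(J) = ⅓ - 0/J = ⅓ - ⅙*0 = ⅓ + 0 = ⅓)
h(2 - 3*1) - (-1)*L(-2, -3) = ⅓ - (-1)*(-1*(-3)) = ⅓ - (-1)*3 = ⅓ - 1*(-3) = ⅓ + 3 = 10/3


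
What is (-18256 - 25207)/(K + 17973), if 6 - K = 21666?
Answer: 43463/3687 ≈ 11.788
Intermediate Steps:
K = -21660 (K = 6 - 1*21666 = 6 - 21666 = -21660)
(-18256 - 25207)/(K + 17973) = (-18256 - 25207)/(-21660 + 17973) = -43463/(-3687) = -43463*(-1/3687) = 43463/3687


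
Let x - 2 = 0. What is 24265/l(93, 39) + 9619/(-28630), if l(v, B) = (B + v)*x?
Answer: 346083767/3779160 ≈ 91.577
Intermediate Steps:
x = 2 (x = 2 + 0 = 2)
l(v, B) = 2*B + 2*v (l(v, B) = (B + v)*2 = 2*B + 2*v)
24265/l(93, 39) + 9619/(-28630) = 24265/(2*39 + 2*93) + 9619/(-28630) = 24265/(78 + 186) + 9619*(-1/28630) = 24265/264 - 9619/28630 = 346083767/3779160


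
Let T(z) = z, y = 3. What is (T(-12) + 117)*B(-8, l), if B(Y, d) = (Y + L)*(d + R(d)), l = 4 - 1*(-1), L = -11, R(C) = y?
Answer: -15960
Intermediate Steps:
R(C) = 3
l = 5 (l = 4 + 1 = 5)
B(Y, d) = (-11 + Y)*(3 + d) (B(Y, d) = (Y - 11)*(d + 3) = (-11 + Y)*(3 + d))
(T(-12) + 117)*B(-8, l) = (-12 + 117)*(-33 - 11*5 + 3*(-8) - 8*5) = 105*(-33 - 55 - 24 - 40) = 105*(-152) = -15960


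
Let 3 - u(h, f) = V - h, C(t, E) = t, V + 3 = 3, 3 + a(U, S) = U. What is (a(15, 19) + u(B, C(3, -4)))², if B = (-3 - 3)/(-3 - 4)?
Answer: 12321/49 ≈ 251.45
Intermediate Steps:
a(U, S) = -3 + U
V = 0 (V = -3 + 3 = 0)
B = 6/7 (B = -6/(-7) = -6*(-⅐) = 6/7 ≈ 0.85714)
u(h, f) = 3 + h (u(h, f) = 3 - (0 - h) = 3 - (-1)*h = 3 + h)
(a(15, 19) + u(B, C(3, -4)))² = ((-3 + 15) + (3 + 6/7))² = (12 + 27/7)² = (111/7)² = 12321/49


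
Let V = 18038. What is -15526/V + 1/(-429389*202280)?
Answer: -674269392128979/783361541611480 ≈ -0.86074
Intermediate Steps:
-15526/V + 1/(-429389*202280) = -15526/18038 + 1/(-429389*202280) = -15526*1/18038 - 1/429389*1/202280 = -7763/9019 - 1/86856806920 = -674269392128979/783361541611480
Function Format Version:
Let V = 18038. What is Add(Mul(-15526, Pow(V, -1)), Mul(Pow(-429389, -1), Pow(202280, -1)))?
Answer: Rational(-674269392128979, 783361541611480) ≈ -0.86074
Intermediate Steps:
Add(Mul(-15526, Pow(V, -1)), Mul(Pow(-429389, -1), Pow(202280, -1))) = Add(Mul(-15526, Pow(18038, -1)), Mul(Pow(-429389, -1), Pow(202280, -1))) = Add(Mul(-15526, Rational(1, 18038)), Mul(Rational(-1, 429389), Rational(1, 202280))) = Add(Rational(-7763, 9019), Rational(-1, 86856806920)) = Rational(-674269392128979, 783361541611480)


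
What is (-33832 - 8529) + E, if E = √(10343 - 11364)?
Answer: -42361 + I*√1021 ≈ -42361.0 + 31.953*I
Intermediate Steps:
E = I*√1021 (E = √(-1021) = I*√1021 ≈ 31.953*I)
(-33832 - 8529) + E = (-33832 - 8529) + I*√1021 = -42361 + I*√1021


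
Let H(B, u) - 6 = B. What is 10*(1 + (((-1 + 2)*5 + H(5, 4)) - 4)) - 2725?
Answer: -2595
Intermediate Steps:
H(B, u) = 6 + B
10*(1 + (((-1 + 2)*5 + H(5, 4)) - 4)) - 2725 = 10*(1 + (((-1 + 2)*5 + (6 + 5)) - 4)) - 2725 = 10*(1 + ((1*5 + 11) - 4)) - 2725 = 10*(1 + ((5 + 11) - 4)) - 2725 = 10*(1 + (16 - 4)) - 2725 = 10*(1 + 12) - 2725 = 10*13 - 2725 = 130 - 2725 = -2595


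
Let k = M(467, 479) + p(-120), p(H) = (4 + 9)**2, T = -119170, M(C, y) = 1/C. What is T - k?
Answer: -55731314/467 ≈ -1.1934e+5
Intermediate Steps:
p(H) = 169 (p(H) = 13**2 = 169)
k = 78924/467 (k = 1/467 + 169 = 78924/467 ≈ 169.00)
T - k = -119170 - 1*78924/467 = -119170 - 78924/467 = -55731314/467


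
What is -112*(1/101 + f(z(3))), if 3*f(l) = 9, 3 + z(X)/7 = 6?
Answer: -34048/101 ≈ -337.11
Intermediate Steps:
z(X) = 21 (z(X) = -21 + 7*6 = -21 + 42 = 21)
f(l) = 3 (f(l) = (1/3)*9 = 3)
-112*(1/101 + f(z(3))) = -112*(1/101 + 3) = -112*304/101 = -34048/101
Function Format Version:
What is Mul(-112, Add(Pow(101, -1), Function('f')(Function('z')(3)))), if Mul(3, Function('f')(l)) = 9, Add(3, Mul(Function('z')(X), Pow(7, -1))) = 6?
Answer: Rational(-34048, 101) ≈ -337.11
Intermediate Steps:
Function('z')(X) = 21 (Function('z')(X) = Add(-21, Mul(7, 6)) = Add(-21, 42) = 21)
Function('f')(l) = 3 (Function('f')(l) = Mul(Rational(1, 3), 9) = 3)
Mul(-112, Add(Pow(101, -1), Function('f')(Function('z')(3)))) = Mul(-112, Add(Pow(101, -1), 3)) = Mul(-112, Add(Rational(1, 101), 3)) = Mul(-112, Rational(304, 101)) = Rational(-34048, 101)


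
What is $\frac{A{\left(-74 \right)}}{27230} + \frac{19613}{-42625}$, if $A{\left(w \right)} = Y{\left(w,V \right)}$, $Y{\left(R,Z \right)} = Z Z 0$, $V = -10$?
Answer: $- \frac{1783}{3875} \approx -0.46013$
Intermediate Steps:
$Y{\left(R,Z \right)} = 0$ ($Y{\left(R,Z \right)} = Z^{2} \cdot 0 = 0$)
$A{\left(w \right)} = 0$
$\frac{A{\left(-74 \right)}}{27230} + \frac{19613}{-42625} = \frac{0}{27230} + \frac{19613}{-42625} = 0 \cdot \frac{1}{27230} + 19613 \left(- \frac{1}{42625}\right) = 0 - \frac{1783}{3875} = - \frac{1783}{3875}$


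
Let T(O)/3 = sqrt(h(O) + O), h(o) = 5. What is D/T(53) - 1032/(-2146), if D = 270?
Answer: 516/1073 + 45*sqrt(58)/29 ≈ 12.298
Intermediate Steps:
T(O) = 3*sqrt(5 + O)
D/T(53) - 1032/(-2146) = 270/((3*sqrt(5 + 53))) - 1032/(-2146) = 270/((3*sqrt(58))) - 1032*(-1/2146) = 270*(sqrt(58)/174) + 516/1073 = 45*sqrt(58)/29 + 516/1073 = 516/1073 + 45*sqrt(58)/29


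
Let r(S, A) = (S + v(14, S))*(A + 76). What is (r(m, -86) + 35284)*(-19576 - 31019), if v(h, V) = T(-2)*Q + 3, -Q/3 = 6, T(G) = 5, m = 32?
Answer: -1813021230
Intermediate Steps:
Q = -18 (Q = -3*6 = -18)
v(h, V) = -87 (v(h, V) = 5*(-18) + 3 = -90 + 3 = -87)
r(S, A) = (-87 + S)*(76 + A) (r(S, A) = (S - 87)*(A + 76) = (-87 + S)*(76 + A))
(r(m, -86) + 35284)*(-19576 - 31019) = ((-6612 - 87*(-86) + 76*32 - 86*32) + 35284)*(-19576 - 31019) = ((-6612 + 7482 + 2432 - 2752) + 35284)*(-50595) = (550 + 35284)*(-50595) = 35834*(-50595) = -1813021230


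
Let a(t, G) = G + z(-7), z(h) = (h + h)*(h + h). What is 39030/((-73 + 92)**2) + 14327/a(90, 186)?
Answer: 20081507/137902 ≈ 145.62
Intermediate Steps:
z(h) = 4*h**2 (z(h) = (2*h)*(2*h) = 4*h**2)
a(t, G) = 196 + G (a(t, G) = G + 4*(-7)**2 = G + 4*49 = G + 196 = 196 + G)
39030/((-73 + 92)**2) + 14327/a(90, 186) = 39030/((-73 + 92)**2) + 14327/(196 + 186) = 39030/(19**2) + 14327/382 = 39030/361 + 14327*(1/382) = 39030*(1/361) + 14327/382 = 39030/361 + 14327/382 = 20081507/137902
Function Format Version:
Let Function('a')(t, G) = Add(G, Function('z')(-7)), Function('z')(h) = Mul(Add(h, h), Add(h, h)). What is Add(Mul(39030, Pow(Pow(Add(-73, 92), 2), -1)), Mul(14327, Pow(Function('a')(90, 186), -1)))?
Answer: Rational(20081507, 137902) ≈ 145.62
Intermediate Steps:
Function('z')(h) = Mul(4, Pow(h, 2)) (Function('z')(h) = Mul(Mul(2, h), Mul(2, h)) = Mul(4, Pow(h, 2)))
Function('a')(t, G) = Add(196, G) (Function('a')(t, G) = Add(G, Mul(4, Pow(-7, 2))) = Add(G, Mul(4, 49)) = Add(G, 196) = Add(196, G))
Add(Mul(39030, Pow(Pow(Add(-73, 92), 2), -1)), Mul(14327, Pow(Function('a')(90, 186), -1))) = Add(Mul(39030, Pow(Pow(Add(-73, 92), 2), -1)), Mul(14327, Pow(Add(196, 186), -1))) = Add(Mul(39030, Pow(Pow(19, 2), -1)), Mul(14327, Pow(382, -1))) = Add(Mul(39030, Pow(361, -1)), Mul(14327, Rational(1, 382))) = Add(Mul(39030, Rational(1, 361)), Rational(14327, 382)) = Add(Rational(39030, 361), Rational(14327, 382)) = Rational(20081507, 137902)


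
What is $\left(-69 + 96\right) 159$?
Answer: $4293$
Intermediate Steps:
$\left(-69 + 96\right) 159 = 27 \cdot 159 = 4293$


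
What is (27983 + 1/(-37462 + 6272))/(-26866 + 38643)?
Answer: 872789769/367324630 ≈ 2.3761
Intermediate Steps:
(27983 + 1/(-37462 + 6272))/(-26866 + 38643) = (27983 + 1/(-31190))/11777 = (27983 - 1/31190)*(1/11777) = (872789769/31190)*(1/11777) = 872789769/367324630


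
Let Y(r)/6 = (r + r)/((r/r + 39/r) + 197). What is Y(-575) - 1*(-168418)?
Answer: 6387951166/37937 ≈ 1.6838e+5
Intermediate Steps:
Y(r) = 12*r/(198 + 39/r) (Y(r) = 6*((r + r)/((r/r + 39/r) + 197)) = 6*((2*r)/((1 + 39/r) + 197)) = 6*((2*r)/(198 + 39/r)) = 6*(2*r/(198 + 39/r)) = 12*r/(198 + 39/r))
Y(-575) - 1*(-168418) = 4*(-575)²/(13 + 66*(-575)) - 1*(-168418) = 4*330625/(13 - 37950) + 168418 = 4*330625/(-37937) + 168418 = 4*330625*(-1/37937) + 168418 = -1322500/37937 + 168418 = 6387951166/37937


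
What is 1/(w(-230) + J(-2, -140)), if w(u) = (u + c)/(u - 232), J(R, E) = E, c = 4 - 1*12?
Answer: -33/4603 ≈ -0.0071692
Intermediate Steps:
c = -8 (c = 4 - 12 = -8)
w(u) = (-8 + u)/(-232 + u) (w(u) = (u - 8)/(u - 232) = (-8 + u)/(-232 + u))
1/(w(-230) + J(-2, -140)) = 1/((-8 - 230)/(-232 - 230) - 140) = 1/(-238/(-462) - 140) = 1/(-1/462*(-238) - 140) = 1/(17/33 - 140) = 1/(-4603/33) = -33/4603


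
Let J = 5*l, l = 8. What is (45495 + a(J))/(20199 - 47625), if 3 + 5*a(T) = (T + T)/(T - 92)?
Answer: -1478558/891345 ≈ -1.6588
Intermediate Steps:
J = 40 (J = 5*8 = 40)
a(T) = -⅗ + 2*T/(5*(-92 + T)) (a(T) = -⅗ + ((T + T)/(T - 92))/5 = -⅗ + ((2*T)/(-92 + T))/5 = -⅗ + (2*T/(-92 + T))/5 = -⅗ + 2*T/(5*(-92 + T)))
(45495 + a(J))/(20199 - 47625) = (45495 + (276 - 1*40)/(5*(-92 + 40)))/(20199 - 47625) = (45495 + (⅕)*(276 - 40)/(-52))/(-27426) = (45495 + (⅕)*(-1/52)*236)*(-1/27426) = (45495 - 59/65)*(-1/27426) = (2957116/65)*(-1/27426) = -1478558/891345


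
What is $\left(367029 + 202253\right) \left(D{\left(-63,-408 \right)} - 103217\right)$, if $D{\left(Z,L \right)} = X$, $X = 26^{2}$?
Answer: $-58374745562$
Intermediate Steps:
$X = 676$
$D{\left(Z,L \right)} = 676$
$\left(367029 + 202253\right) \left(D{\left(-63,-408 \right)} - 103217\right) = \left(367029 + 202253\right) \left(676 - 103217\right) = 569282 \left(-102541\right) = -58374745562$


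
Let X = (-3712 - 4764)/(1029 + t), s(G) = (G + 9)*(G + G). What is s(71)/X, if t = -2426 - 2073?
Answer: 9854800/2119 ≈ 4650.7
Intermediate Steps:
s(G) = 2*G*(9 + G) (s(G) = (9 + G)*(2*G) = 2*G*(9 + G))
t = -4499
X = 4238/1735 (X = (-3712 - 4764)/(1029 - 4499) = -8476/(-3470) = -8476*(-1/3470) = 4238/1735 ≈ 2.4426)
s(71)/X = (2*71*(9 + 71))/(4238/1735) = (2*71*80)*(1735/4238) = 11360*(1735/4238) = 9854800/2119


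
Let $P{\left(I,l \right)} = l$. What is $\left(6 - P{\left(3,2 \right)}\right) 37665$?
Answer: $150660$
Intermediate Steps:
$\left(6 - P{\left(3,2 \right)}\right) 37665 = \left(6 - 2\right) 37665 = 4 \cdot 37665 = 150660$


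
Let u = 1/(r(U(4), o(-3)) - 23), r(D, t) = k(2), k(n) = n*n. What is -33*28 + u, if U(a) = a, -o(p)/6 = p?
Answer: -17557/19 ≈ -924.05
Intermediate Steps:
k(n) = n²
o(p) = -6*p
r(D, t) = 4 (r(D, t) = 2² = 4)
u = -1/19 (u = 1/(4 - 23) = 1/(-19) = -1/19 ≈ -0.052632)
-33*28 + u = -33*28 - 1/19 = -924 - 1/19 = -17557/19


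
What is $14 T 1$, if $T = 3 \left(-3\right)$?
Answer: $-126$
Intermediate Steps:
$T = -9$
$14 T 1 = 14 \left(-9\right) 1 = \left(-126\right) 1 = -126$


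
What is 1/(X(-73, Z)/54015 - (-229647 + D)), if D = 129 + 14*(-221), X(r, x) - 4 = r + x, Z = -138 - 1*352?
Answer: 4155/966502817 ≈ 4.2990e-6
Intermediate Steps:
Z = -490 (Z = -138 - 352 = -490)
X(r, x) = 4 + r + x (X(r, x) = 4 + (r + x) = 4 + r + x)
D = -2965 (D = 129 - 3094 = -2965)
1/(X(-73, Z)/54015 - (-229647 + D)) = 1/((4 - 73 - 490)/54015 - (-229647 - 2965)) = 1/(-559*1/54015 - 1*(-232612)) = 1/(-43/4155 + 232612) = 1/(966502817/4155) = 4155/966502817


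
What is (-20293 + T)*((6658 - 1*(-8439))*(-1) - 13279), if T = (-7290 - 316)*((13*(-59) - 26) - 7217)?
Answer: -1728205292392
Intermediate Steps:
T = 60924060 (T = -7606*((-767 - 26) - 7217) = -7606*(-793 - 7217) = -7606*(-8010) = 60924060)
(-20293 + T)*((6658 - 1*(-8439))*(-1) - 13279) = (-20293 + 60924060)*((6658 - 1*(-8439))*(-1) - 13279) = 60903767*((6658 + 8439)*(-1) - 13279) = 60903767*(15097*(-1) - 13279) = 60903767*(-15097 - 13279) = 60903767*(-28376) = -1728205292392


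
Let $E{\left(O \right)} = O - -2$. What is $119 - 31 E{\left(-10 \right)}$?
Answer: $367$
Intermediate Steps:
$E{\left(O \right)} = 2 + O$ ($E{\left(O \right)} = O + 2 = 2 + O$)
$119 - 31 E{\left(-10 \right)} = 119 - 31 \left(2 - 10\right) = 119 - -248 = 119 + 248 = 367$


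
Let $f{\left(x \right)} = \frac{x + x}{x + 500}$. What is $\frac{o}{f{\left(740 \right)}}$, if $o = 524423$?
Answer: $\frac{16257113}{37} \approx 4.3938 \cdot 10^{5}$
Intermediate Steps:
$f{\left(x \right)} = \frac{2 x}{500 + x}$
$\frac{o}{f{\left(740 \right)}} = \frac{524423}{2 \cdot 740 \frac{1}{500 + 740}} = \frac{524423}{2 \cdot 740 \cdot \frac{1}{1240}} = \frac{524423}{\frac{37}{31}} = 524423 \cdot \frac{31}{37} = \frac{16257113}{37}$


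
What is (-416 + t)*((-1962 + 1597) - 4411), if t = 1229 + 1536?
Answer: -11218824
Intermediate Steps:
t = 2765
(-416 + t)*((-1962 + 1597) - 4411) = (-416 + 2765)*((-1962 + 1597) - 4411) = 2349*(-365 - 4411) = 2349*(-4776) = -11218824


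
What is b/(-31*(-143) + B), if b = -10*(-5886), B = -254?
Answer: 19620/1393 ≈ 14.085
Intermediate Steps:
b = 58860
b/(-31*(-143) + B) = 58860/(-31*(-143) - 254) = 58860/(4433 - 254) = 58860/4179 = 58860*(1/4179) = 19620/1393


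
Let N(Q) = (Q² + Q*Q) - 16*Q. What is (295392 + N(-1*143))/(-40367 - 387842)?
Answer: -338578/428209 ≈ -0.79068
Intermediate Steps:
N(Q) = -16*Q + 2*Q² (N(Q) = (Q² + Q²) - 16*Q = 2*Q² - 16*Q = -16*Q + 2*Q²)
(295392 + N(-1*143))/(-40367 - 387842) = (295392 + 2*(-1*143)*(-8 - 1*143))/(-40367 - 387842) = (295392 + 2*(-143)*(-8 - 143))/(-428209) = (295392 + 2*(-143)*(-151))*(-1/428209) = (295392 + 43186)*(-1/428209) = 338578*(-1/428209) = -338578/428209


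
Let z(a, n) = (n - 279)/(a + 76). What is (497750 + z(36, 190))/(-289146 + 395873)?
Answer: 55747911/11953424 ≈ 4.6638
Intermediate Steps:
z(a, n) = (-279 + n)/(76 + a)
(497750 + z(36, 190))/(-289146 + 395873) = (497750 + (-279 + 190)/(76 + 36))/(-289146 + 395873) = (497750 - 89/112)/106727 = (497750 + (1/112)*(-89))*(1/106727) = (497750 - 89/112)*(1/106727) = (55747911/112)*(1/106727) = 55747911/11953424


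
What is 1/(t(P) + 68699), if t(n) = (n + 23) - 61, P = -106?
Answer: 1/68555 ≈ 1.4587e-5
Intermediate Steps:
t(n) = -38 + n (t(n) = (23 + n) - 61 = -38 + n)
1/(t(P) + 68699) = 1/((-38 - 106) + 68699) = 1/(-144 + 68699) = 1/68555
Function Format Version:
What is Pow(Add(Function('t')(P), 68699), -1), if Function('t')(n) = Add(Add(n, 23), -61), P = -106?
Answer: Rational(1, 68555) ≈ 1.4587e-5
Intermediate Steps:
Function('t')(n) = Add(-38, n) (Function('t')(n) = Add(Add(23, n), -61) = Add(-38, n))
Pow(Add(Function('t')(P), 68699), -1) = Pow(Add(Add(-38, -106), 68699), -1) = Pow(Add(-144, 68699), -1) = Pow(68555, -1) = Rational(1, 68555)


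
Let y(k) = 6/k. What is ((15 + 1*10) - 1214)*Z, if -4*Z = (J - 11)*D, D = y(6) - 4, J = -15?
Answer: 46371/2 ≈ 23186.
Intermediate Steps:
D = -3 (D = 6/6 - 4 = 6*(1/6) - 4 = 1 - 4 = -3)
Z = -39/2 (Z = -(-15 - 11)*(-3)/4 = -(-13)*(-3)/2 = -1/4*78 = -39/2 ≈ -19.500)
((15 + 1*10) - 1214)*Z = ((15 + 1*10) - 1214)*(-39/2) = ((15 + 10) - 1214)*(-39/2) = (25 - 1214)*(-39/2) = -1189*(-39/2) = 46371/2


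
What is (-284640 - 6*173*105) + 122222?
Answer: -271408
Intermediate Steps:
(-284640 - 6*173*105) + 122222 = (-284640 - 1038*105) + 122222 = (-284640 - 108990) + 122222 = -393630 + 122222 = -271408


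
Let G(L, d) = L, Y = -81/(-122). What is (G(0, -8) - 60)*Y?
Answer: -2430/61 ≈ -39.836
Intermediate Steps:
Y = 81/122 (Y = -81*(-1/122) = 81/122 ≈ 0.66393)
(G(0, -8) - 60)*Y = (0 - 60)*(81/122) = -60*81/122 = -2430/61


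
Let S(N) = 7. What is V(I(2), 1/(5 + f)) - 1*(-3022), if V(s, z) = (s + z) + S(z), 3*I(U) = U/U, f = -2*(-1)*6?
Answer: 154499/51 ≈ 3029.4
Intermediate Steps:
f = 12 (f = 2*6 = 12)
I(U) = ⅓ (I(U) = (U/U)/3 = (⅓)*1 = ⅓)
V(s, z) = 7 + s + z (V(s, z) = (s + z) + 7 = 7 + s + z)
V(I(2), 1/(5 + f)) - 1*(-3022) = (7 + ⅓ + 1/(5 + 12)) - 1*(-3022) = (7 + ⅓ + 1/17) + 3022 = 377/51 + 3022 = 154499/51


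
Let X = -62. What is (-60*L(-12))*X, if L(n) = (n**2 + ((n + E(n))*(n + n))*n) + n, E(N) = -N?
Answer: 491040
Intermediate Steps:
L(n) = n + n**2 (L(n) = (n**2 + ((n - n)*(n + n))*n) + n = (n**2 + (0*(2*n))*n) + n = (n**2 + 0*n) + n = (n**2 + 0) + n = n**2 + n = n + n**2)
(-60*L(-12))*X = -(-720)*(1 - 12)*(-62) = -(-720)*(-11)*(-62) = -60*132*(-62) = -7920*(-62) = 491040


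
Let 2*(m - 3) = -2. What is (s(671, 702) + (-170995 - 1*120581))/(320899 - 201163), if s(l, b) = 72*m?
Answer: -12143/4989 ≈ -2.4340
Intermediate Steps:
m = 2 (m = 3 + (½)*(-2) = 3 - 1 = 2)
s(l, b) = 144 (s(l, b) = 72*2 = 144)
(s(671, 702) + (-170995 - 1*120581))/(320899 - 201163) = (144 + (-170995 - 1*120581))/(320899 - 201163) = (144 + (-170995 - 120581))/119736 = (144 - 291576)*(1/119736) = -291432*1/119736 = -12143/4989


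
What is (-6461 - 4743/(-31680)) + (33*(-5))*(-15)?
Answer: -14030193/3520 ≈ -3985.9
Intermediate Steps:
(-6461 - 4743/(-31680)) + (33*(-5))*(-15) = (-6461 - 4743*(-1/31680)) - 165*(-15) = (-6461 + 527/3520) + 2475 = -22742193/3520 + 2475 = -14030193/3520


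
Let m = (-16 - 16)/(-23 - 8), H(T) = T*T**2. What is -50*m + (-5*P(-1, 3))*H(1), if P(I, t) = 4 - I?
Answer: -2375/31 ≈ -76.613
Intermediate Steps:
H(T) = T**3
m = 32/31 (m = -32/(-31) = -32*(-1/31) = 32/31 ≈ 1.0323)
-50*m + (-5*P(-1, 3))*H(1) = -50*32/31 - 5*(4 - 1*(-1))*1**3 = -1600/31 - 5*(4 + 1)*1 = -1600/31 - 5*5*1 = -1600/31 - 25*1 = -1600/31 - 25 = -2375/31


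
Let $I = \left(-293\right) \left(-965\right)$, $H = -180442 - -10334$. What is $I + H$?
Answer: $112637$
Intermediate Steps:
$H = -170108$ ($H = -180442 + \left(-79863 + 90197\right) = -180442 + 10334 = -170108$)
$I = 282745$
$I + H = 282745 - 170108 = 112637$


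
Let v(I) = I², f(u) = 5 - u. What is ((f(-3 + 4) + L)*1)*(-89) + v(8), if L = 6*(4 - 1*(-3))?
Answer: -4030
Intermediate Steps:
L = 42 (L = 6*(4 + 3) = 6*7 = 42)
((f(-3 + 4) + L)*1)*(-89) + v(8) = (((5 - (-3 + 4)) + 42)*1)*(-89) + 8² = (((5 - 1*1) + 42)*1)*(-89) + 64 = (((5 - 1) + 42)*1)*(-89) + 64 = ((4 + 42)*1)*(-89) + 64 = (46*1)*(-89) + 64 = 46*(-89) + 64 = -4094 + 64 = -4030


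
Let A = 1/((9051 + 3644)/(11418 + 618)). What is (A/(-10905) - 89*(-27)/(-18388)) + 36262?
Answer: 30769596623722569/848538624100 ≈ 36262.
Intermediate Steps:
A = 12036/12695 (A = 1/(12695/12036) = 12036/12695 ≈ 0.94809)
(A/(-10905) - 89*(-27)/(-18388)) + 36262 = ((12036/12695)/(-10905) - 89*(-27)/(-18388)) + 36262 = ((12036/12695)*(-1/10905) + 2403*(-1/18388)) + 36262 = (-4012/46146325 - 2403/18388) + 36262 = -110963391631/848538624100 + 36262 = 30769596623722569/848538624100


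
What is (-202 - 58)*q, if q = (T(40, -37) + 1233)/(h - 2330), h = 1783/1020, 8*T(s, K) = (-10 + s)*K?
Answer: 290195100/2374817 ≈ 122.20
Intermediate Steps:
T(s, K) = K*(-10 + s)/8 (T(s, K) = ((-10 + s)*K)/8 = (K*(-10 + s))/8 = K*(-10 + s)/8)
h = 1783/1020 (h = 1783*(1/1020) = 1783/1020 ≈ 1.7480)
q = -1116135/2374817 (q = ((⅛)*(-37)*(-10 + 40) + 1233)/(1783/1020 - 2330) = ((⅛)*(-37)*30 + 1233)/(-2374817/1020) = (-555/4 + 1233)*(-1020/2374817) = (4377/4)*(-1020/2374817) = -1116135/2374817 ≈ -0.46999)
(-202 - 58)*q = (-202 - 58)*(-1116135/2374817) = -260*(-1116135/2374817) = 290195100/2374817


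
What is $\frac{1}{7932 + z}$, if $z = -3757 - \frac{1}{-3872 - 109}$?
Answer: $\frac{3981}{16620676} \approx 0.00023952$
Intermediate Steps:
$z = - \frac{14956616}{3981}$ ($z = -3757 - \frac{1}{-3981} = -3757 - - \frac{1}{3981} = -3757 + \frac{1}{3981} = - \frac{14956616}{3981} \approx -3757.0$)
$\frac{1}{7932 + z} = \frac{1}{7932 - \frac{14956616}{3981}} = \frac{1}{\frac{16620676}{3981}} = \frac{3981}{16620676}$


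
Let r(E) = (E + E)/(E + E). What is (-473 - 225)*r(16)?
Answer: -698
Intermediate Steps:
r(E) = 1 (r(E) = (2*E)/((2*E)) = (2*E)*(1/(2*E)) = 1)
(-473 - 225)*r(16) = (-473 - 225)*1 = -698*1 = -698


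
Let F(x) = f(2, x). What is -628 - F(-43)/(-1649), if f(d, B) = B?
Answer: -1035615/1649 ≈ -628.03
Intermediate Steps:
F(x) = x
-628 - F(-43)/(-1649) = -628 - 1*(-43)/(-1649) = -628 + 43*(-1/1649) = -628 - 43/1649 = -1035615/1649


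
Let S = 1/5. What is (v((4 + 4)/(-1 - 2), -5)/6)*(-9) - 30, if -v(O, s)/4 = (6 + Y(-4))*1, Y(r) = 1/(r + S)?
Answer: 84/19 ≈ 4.4211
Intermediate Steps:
S = 1/5 ≈ 0.20000
Y(r) = 1/(1/5 + r) (Y(r) = 1/(r + 1/5) = 1/(1/5 + r))
v(O, s) = -436/19 (v(O, s) = -4*(6 + 5/(1 + 5*(-4))) = -4*(6 + 5/(1 - 20)) = -4*(6 + 5/(-19)) = -4*(6 + 5*(-1/19)) = -4*(6 - 5/19) = -436/19)
(v((4 + 4)/(-1 - 2), -5)/6)*(-9) - 30 = -436/19/6*(-9) - 30 = -436/19*1/6*(-9) - 30 = -218/57*(-9) - 30 = 654/19 - 30 = 84/19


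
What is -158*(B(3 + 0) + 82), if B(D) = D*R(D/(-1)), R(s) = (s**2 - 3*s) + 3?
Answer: -22910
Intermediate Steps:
R(s) = 3 + s**2 - 3*s
B(D) = D*(3 + D**2 + 3*D) (B(D) = D*(3 + (D/(-1))**2 - 3*D/(-1)) = D*(3 + (D*(-1))**2 - 3*D*(-1)) = D*(3 + (-D)**2 - (-3)*D) = D*(3 + D**2 + 3*D))
-158*(B(3 + 0) + 82) = -158*((3 + 0)*(3 + (3 + 0)**2 + 3*(3 + 0)) + 82) = -158*(3*(3 + 3**2 + 3*3) + 82) = -158*(3*(3 + 9 + 9) + 82) = -158*(3*21 + 82) = -158*(63 + 82) = -158*145 = -22910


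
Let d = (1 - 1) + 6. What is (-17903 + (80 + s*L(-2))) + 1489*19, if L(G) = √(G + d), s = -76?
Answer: 10316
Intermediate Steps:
d = 6 (d = 0 + 6 = 6)
L(G) = √(6 + G) (L(G) = √(G + 6) = √(6 + G))
(-17903 + (80 + s*L(-2))) + 1489*19 = (-17903 + (80 - 76*√(6 - 2))) + 1489*19 = (-17903 + (80 - 76*√4)) + 28291 = (-17903 + (80 - 76*2)) + 28291 = (-17903 + (80 - 152)) + 28291 = (-17903 - 72) + 28291 = -17975 + 28291 = 10316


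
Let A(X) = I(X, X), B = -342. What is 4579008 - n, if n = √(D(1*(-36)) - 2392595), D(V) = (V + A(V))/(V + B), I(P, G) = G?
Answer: 4579008 - I*√1055134311/21 ≈ 4.579e+6 - 1546.8*I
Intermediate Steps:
A(X) = X
D(V) = 2*V/(-342 + V) (D(V) = (V + V)/(V - 342) = (2*V)/(-342 + V) = 2*V/(-342 + V))
n = I*√1055134311/21 (n = √(2*(1*(-36))/(-342 + 1*(-36)) - 2392595) = √(2*(-36)/(-342 - 36) - 2392595) = √(2*(-36)/(-378) - 2392595) = √(2*(-36)*(-1/378) - 2392595) = √(4/21 - 2392595) = √(-50244491/21) = I*√1055134311/21 ≈ 1546.8*I)
4579008 - n = 4579008 - I*√1055134311/21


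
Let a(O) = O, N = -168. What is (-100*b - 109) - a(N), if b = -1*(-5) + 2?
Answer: -641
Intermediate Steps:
b = 7 (b = 5 + 2 = 7)
(-100*b - 109) - a(N) = (-100*7 - 109) - 1*(-168) = (-700 - 109) + 168 = -809 + 168 = -641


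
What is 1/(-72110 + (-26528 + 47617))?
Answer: -1/51021 ≈ -1.9600e-5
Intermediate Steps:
1/(-72110 + (-26528 + 47617)) = 1/(-72110 + 21089) = 1/(-51021) = -1/51021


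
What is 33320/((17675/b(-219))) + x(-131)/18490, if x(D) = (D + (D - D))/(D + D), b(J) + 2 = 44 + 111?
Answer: 1077271877/3734980 ≈ 288.43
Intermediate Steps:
b(J) = 153 (b(J) = -2 + (44 + 111) = -2 + 155 = 153)
x(D) = 1/2 (x(D) = (D + 0)/((2*D)) = D*(1/(2*D)) = 1/2)
33320/((17675/b(-219))) + x(-131)/18490 = 33320/((17675/153)) + (1/2)/18490 = 33320/((17675*(1/153))) + (1/2)*(1/18490) = 33320/(17675/153) + 1/36980 = 33320*(153/17675) + 1/36980 = 145656/505 + 1/36980 = 1077271877/3734980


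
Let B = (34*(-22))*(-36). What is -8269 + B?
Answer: 18659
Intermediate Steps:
B = 26928 (B = -748*(-36) = 26928)
-8269 + B = -8269 + 26928 = 18659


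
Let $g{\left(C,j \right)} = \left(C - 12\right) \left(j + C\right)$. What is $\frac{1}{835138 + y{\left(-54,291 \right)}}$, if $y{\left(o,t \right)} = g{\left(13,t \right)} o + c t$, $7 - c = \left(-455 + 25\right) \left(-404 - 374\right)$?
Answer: $- \frac{1}{96530381} \approx -1.0359 \cdot 10^{-8}$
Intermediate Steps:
$g{\left(C,j \right)} = \left(-12 + C\right) \left(C + j\right)$
$c = -334533$ ($c = 7 - \left(-455 + 25\right) \left(-404 - 374\right) = 7 - \left(-430\right) \left(-778\right) = 7 - 334540 = -334533$)
$y{\left(o,t \right)} = - 334533 t + o \left(13 + t\right)$ ($y{\left(o,t \right)} = \left(13^{2} - 156 - 12 t + 13 t\right) o - 334533 t = \left(169 - 156 - 12 t + 13 t\right) o - 334533 t = \left(13 + t\right) o - 334533 t = o \left(13 + t\right) - 334533 t = - 334533 t + o \left(13 + t\right)$)
$\frac{1}{835138 + y{\left(-54,291 \right)}} = \frac{1}{835138 - \left(97349103 + 54 \left(13 + 291\right)\right)} = \frac{1}{835138 - 97365519} = \frac{1}{-96530381} = - \frac{1}{96530381}$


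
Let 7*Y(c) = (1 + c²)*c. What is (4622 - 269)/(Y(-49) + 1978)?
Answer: -4353/14836 ≈ -0.29341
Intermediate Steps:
Y(c) = c*(1 + c²)/7 (Y(c) = ((1 + c²)*c)/7 = (c*(1 + c²))/7 = c*(1 + c²)/7)
(4622 - 269)/(Y(-49) + 1978) = (4622 - 269)/((⅐)*(-49)*(1 + (-49)²) + 1978) = 4353/((⅐)*(-49)*(1 + 2401) + 1978) = 4353/((⅐)*(-49)*2402 + 1978) = 4353/(-16814 + 1978) = 4353/(-14836) = 4353*(-1/14836) = -4353/14836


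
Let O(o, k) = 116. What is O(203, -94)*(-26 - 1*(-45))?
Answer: 2204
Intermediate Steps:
O(203, -94)*(-26 - 1*(-45)) = 116*(-26 - 1*(-45)) = 116*(-26 + 45) = 116*19 = 2204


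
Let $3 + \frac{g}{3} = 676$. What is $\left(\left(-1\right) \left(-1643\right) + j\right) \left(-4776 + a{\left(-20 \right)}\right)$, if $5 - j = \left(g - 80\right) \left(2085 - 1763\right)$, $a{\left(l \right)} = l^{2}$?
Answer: $2724978960$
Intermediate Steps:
$g = 2019$ ($g = -9 + 3 \cdot 676 = -9 + 2028 = 2019$)
$j = -624353$ ($j = 5 - \left(2019 - 80\right) \left(2085 - 1763\right) = 5 - 1939 \cdot 322 = 5 - 624358 = -624353$)
$\left(\left(-1\right) \left(-1643\right) + j\right) \left(-4776 + a{\left(-20 \right)}\right) = \left(\left(-1\right) \left(-1643\right) - 624353\right) \left(-4776 + \left(-20\right)^{2}\right) = \left(1643 - 624353\right) \left(-4776 + 400\right) = \left(-622710\right) \left(-4376\right) = 2724978960$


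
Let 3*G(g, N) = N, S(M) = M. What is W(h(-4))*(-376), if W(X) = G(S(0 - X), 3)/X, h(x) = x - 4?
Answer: 47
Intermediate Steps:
h(x) = -4 + x
G(g, N) = N/3
W(X) = 1/X (W(X) = ((⅓)*3)/X = 1/X)
W(h(-4))*(-376) = -376/(-4 - 4) = -376/(-8) = -⅛*(-376) = 47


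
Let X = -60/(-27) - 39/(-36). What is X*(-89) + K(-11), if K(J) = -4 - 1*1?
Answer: -10771/36 ≈ -299.19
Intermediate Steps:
K(J) = -5 (K(J) = -4 - 1 = -5)
X = 119/36 (X = -60*(-1/27) - 39*(-1/36) = 20/9 + 13/12 = 119/36 ≈ 3.3056)
X*(-89) + K(-11) = (119/36)*(-89) - 5 = -10591/36 - 5 = -10771/36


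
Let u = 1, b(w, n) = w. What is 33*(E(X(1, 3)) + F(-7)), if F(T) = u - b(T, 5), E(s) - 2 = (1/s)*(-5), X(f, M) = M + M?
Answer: 605/2 ≈ 302.50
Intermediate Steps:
X(f, M) = 2*M
E(s) = 2 - 5/s (E(s) = 2 + (1/s)*(-5) = 2 - 5/s)
F(T) = 1 - T
33*(E(X(1, 3)) + F(-7)) = 33*((2 - 5/(2*3)) + (1 - 1*(-7))) = 33*((2 - 5/6) + (1 + 7)) = 33*((2 - 5*⅙) + 8) = 33*((2 - ⅚) + 8) = 33*(7/6 + 8) = 33*(55/6) = 605/2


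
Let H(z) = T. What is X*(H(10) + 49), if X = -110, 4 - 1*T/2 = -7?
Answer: -7810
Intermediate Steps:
T = 22 (T = 8 - 2*(-7) = 8 + 14 = 22)
H(z) = 22
X*(H(10) + 49) = -110*(22 + 49) = -110*71 = -7810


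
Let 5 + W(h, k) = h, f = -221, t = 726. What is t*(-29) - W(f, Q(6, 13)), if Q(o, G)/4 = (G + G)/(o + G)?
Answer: -20828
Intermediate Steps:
Q(o, G) = 8*G/(G + o) (Q(o, G) = 4*((G + G)/(o + G)) = 4*((2*G)/(G + o)) = 4*(2*G/(G + o)) = 8*G/(G + o))
W(h, k) = -5 + h
t*(-29) - W(f, Q(6, 13)) = 726*(-29) - (-5 - 221) = -21054 - 1*(-226) = -21054 + 226 = -20828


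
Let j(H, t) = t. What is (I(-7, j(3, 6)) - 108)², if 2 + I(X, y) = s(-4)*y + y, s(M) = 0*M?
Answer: 10816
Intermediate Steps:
s(M) = 0
I(X, y) = -2 + y (I(X, y) = -2 + (0*y + y) = -2 + (0 + y) = -2 + y)
(I(-7, j(3, 6)) - 108)² = ((-2 + 6) - 108)² = (4 - 108)² = (-104)² = 10816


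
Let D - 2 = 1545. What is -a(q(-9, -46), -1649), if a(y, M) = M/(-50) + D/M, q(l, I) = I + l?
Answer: -155403/4850 ≈ -32.042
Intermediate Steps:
D = 1547 (D = 2 + 1545 = 1547)
a(y, M) = 1547/M - M/50 (a(y, M) = M/(-50) + 1547/M = M*(-1/50) + 1547/M = -M/50 + 1547/M = 1547/M - M/50)
-a(q(-9, -46), -1649) = -(1547/(-1649) - 1/50*(-1649)) = -(1547*(-1/1649) + 1649/50) = -(-91/97 + 1649/50) = -1*155403/4850 = -155403/4850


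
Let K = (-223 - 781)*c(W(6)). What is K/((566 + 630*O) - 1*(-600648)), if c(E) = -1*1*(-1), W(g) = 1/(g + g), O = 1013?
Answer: -251/309851 ≈ -0.00081007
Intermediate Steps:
W(g) = 1/(2*g)
c(E) = 1 (c(E) = -1*(-1) = 1)
K = -1004 (K = (-223 - 781)*1 = -1004*1 = -1004)
K/((566 + 630*O) - 1*(-600648)) = -1004/((566 + 630*1013) - 1*(-600648)) = -1004/((566 + 638190) + 600648) = -1004/(638756 + 600648) = -1004/1239404 = -1004*1/1239404 = -251/309851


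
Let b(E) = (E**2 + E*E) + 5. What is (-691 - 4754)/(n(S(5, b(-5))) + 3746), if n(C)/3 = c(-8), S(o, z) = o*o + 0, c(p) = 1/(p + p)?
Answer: -87120/59933 ≈ -1.4536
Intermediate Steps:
c(p) = 1/(2*p)
b(E) = 5 + 2*E**2 (b(E) = (E**2 + E**2) + 5 = 2*E**2 + 5 = 5 + 2*E**2)
S(o, z) = o**2 (S(o, z) = o**2 + 0 = o**2)
n(C) = -3/16 (n(C) = 3*((1/2)/(-8)) = 3*((1/2)*(-1/8)) = 3*(-1/16) = -3/16)
(-691 - 4754)/(n(S(5, b(-5))) + 3746) = (-691 - 4754)/(-3/16 + 3746) = -5445/59933/16 = -5445*16/59933 = -87120/59933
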